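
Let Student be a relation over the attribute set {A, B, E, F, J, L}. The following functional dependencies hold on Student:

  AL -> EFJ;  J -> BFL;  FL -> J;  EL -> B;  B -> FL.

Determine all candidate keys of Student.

{A, B}⁺: B→FL adds F, L; AL→EFJ adds E, J → {A, B, E, F, J, L}. Minimal: {B}⁺ = {B, F, J, L}; {A}⁺ = {A} — none reach the full schema.
{A, J}⁺: J→BFL adds B, F, L; AL→EFJ adds E → {A, B, E, F, J, L}. Minimal: {J}⁺ = {B, F, J, L}; {A}⁺ = {A} — none reach the full schema.
{A, L}⁺: AL→EFJ adds E, F, J; J→BFL adds B → {A, B, E, F, J, L}. Minimal: {L}⁺ = {L}; {A}⁺ = {A} — none reach the full schema.

{A, B}, {A, J}, {A, L}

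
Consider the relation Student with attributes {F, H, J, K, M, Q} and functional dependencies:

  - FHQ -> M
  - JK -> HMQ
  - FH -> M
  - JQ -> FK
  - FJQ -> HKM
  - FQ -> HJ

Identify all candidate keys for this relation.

{F, Q}⁺: FQ→HJ adds H, J; FHQ→M adds M; JQ→FK adds K → {F, H, J, K, M, Q}. Minimal: {Q}⁺ = {Q}; {F}⁺ = {F} — none reach the full schema.
{J, K}⁺: JK→HMQ adds H, M, Q; JQ→FK adds F → {F, H, J, K, M, Q}. Minimal: {K}⁺ = {K}; {J}⁺ = {J} — none reach the full schema.
{J, Q}⁺: JQ→FK adds F, K; FJQ→HKM adds H, M → {F, H, J, K, M, Q}. Minimal: {Q}⁺ = {Q}; {J}⁺ = {J} — none reach the full schema.
Any other superkey contains one of these as a subset, so there are no further candidate keys.

{F, Q}, {J, K}, {J, Q}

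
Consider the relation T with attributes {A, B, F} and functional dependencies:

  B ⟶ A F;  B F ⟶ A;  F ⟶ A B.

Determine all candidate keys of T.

B, F

{B}⁺: B→AF adds A, F → {A, B, F}.
{F}⁺: F→AB adds A, B → {A, B, F}.
Any other superkey contains one of these as a subset, so there are no further candidate keys.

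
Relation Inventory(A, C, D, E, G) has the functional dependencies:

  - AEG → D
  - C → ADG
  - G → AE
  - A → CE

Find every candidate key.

{A}⁺: A→CE adds C, E; C→ADG adds D, G → {A, C, D, E, G}.
{C}⁺: C→ADG adds A, D, G; G→AE adds E → {A, C, D, E, G}.
{G}⁺: G→AE adds A, E; A→CE adds C; AEG→D adds D → {A, C, D, E, G}.

(A); (C); (G)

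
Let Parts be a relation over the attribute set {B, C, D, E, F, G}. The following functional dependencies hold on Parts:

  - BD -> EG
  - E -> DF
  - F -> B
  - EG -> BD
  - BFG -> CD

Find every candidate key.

{E}⁺: E→DF adds D, F; F→B adds B; BD→EG adds G; BFG→CD adds C → {B, C, D, E, F, G}.
{B, D}⁺: BD→EG adds E, G; E→DF adds F; BFG→CD adds C → {B, C, D, E, F, G}. Minimal: {D}⁺ = {D}; {B}⁺ = {B} — none reach the full schema.
{D, F}⁺: F→B adds B; BD→EG adds E, G; BFG→CD adds C → {B, C, D, E, F, G}. Minimal: {F}⁺ = {B, F}; {D}⁺ = {D} — none reach the full schema.
{F, G}⁺: F→B adds B; BFG→CD adds C, D; BD→EG adds E → {B, C, D, E, F, G}. Minimal: {G}⁺ = {G}; {F}⁺ = {B, F} — none reach the full schema.
Any other superkey contains one of these as a subset, so there are no further candidate keys.

E, BD, DF, FG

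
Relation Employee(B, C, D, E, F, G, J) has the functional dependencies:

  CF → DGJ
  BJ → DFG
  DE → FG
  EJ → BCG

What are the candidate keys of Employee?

Attribute E never appears on the right-hand side of any dependency, so E must belong to every candidate key.
{E}⁺ = {E}, which is not all of the schema, so we must add further attributes.
{E, J}⁺: EJ→BCG adds B, C, G; BJ→DFG adds D, F → {B, C, D, E, F, G, J}. Minimal: {J}⁺ = {J}; {E}⁺ = {E} — none reach the full schema.
{C, D, E}⁺: DE→FG adds F, G; CF→DGJ adds J; EJ→BCG adds B → {B, C, D, E, F, G, J}. Minimal: {D, E}⁺ = {D, E, F, G}; {C, E}⁺ = {C, E}; {C, D}⁺ = {C, D} — none reach the full schema.
{C, E, F}⁺: CF→DGJ adds D, G, J; EJ→BCG adds B → {B, C, D, E, F, G, J}. Minimal: {E, F}⁺ = {E, F}; {C, F}⁺ = {C, D, F, G, J}; {C, E}⁺ = {C, E} — none reach the full schema.
Any other superkey contains one of these as a subset, so there are no further candidate keys.

EJ, CDE, CEF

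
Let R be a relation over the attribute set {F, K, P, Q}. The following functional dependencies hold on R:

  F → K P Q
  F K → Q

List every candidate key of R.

{F}

{F}⁺: F→KPQ adds K, P, Q → {F, K, P, Q}.
No other minimal superkey exists.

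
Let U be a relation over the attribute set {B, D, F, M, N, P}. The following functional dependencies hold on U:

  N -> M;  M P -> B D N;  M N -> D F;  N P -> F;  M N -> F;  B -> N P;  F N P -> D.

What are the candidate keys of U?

{B}⁺: B→NP adds N, P; N→M adds M; MP→BDN adds D; MN→DF adds F → {B, D, F, M, N, P}.
{M, P}⁺: MP→BDN adds B, D, N; MN→DF adds F → {B, D, F, M, N, P}. Minimal: {P}⁺ = {P}; {M}⁺ = {M} — none reach the full schema.
{N, P}⁺: N→M adds M; MP→BDN adds B, D; MN→DF adds F → {B, D, F, M, N, P}. Minimal: {P}⁺ = {P}; {N}⁺ = {D, F, M, N} — none reach the full schema.

{B}, {M, P}, {N, P}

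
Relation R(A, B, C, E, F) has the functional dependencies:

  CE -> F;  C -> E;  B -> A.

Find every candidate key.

{B, C}

Attributes B, C never appear on any right-hand side, so every candidate key must contain {B, C}.
{B, C}⁺ = {A, B, C, E, F}, which is all of the schema, so {B, C} is the only candidate key.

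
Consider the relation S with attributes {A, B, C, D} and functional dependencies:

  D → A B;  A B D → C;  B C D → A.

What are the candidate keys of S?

Attribute D never appears on the right-hand side of any dependency, so D must belong to every candidate key.
{D}⁺ = {A, B, C, D}, which is all of the schema, so {D} is the only candidate key.

{D}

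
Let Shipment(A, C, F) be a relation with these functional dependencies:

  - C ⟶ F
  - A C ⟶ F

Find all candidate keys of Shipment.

(A, C)

Attributes A, C never appear on any right-hand side, so every candidate key must contain {A, C}.
{A, C}⁺ = {A, C, F}, which is all of the schema, so {A, C} is the only candidate key.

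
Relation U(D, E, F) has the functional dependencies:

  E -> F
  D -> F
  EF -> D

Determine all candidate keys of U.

Attribute E never appears on the right-hand side of any dependency, so E must belong to every candidate key.
{E}⁺ = {D, E, F}, which is all of the schema, so {E} is the only candidate key.

{E}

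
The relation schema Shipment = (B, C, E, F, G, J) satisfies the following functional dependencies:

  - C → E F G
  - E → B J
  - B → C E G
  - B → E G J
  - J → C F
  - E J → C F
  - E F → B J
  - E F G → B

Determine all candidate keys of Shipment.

B, C, E, J

{B}⁺: B→CEG adds C, E, G; B→EGJ adds J; J→CF adds F → {B, C, E, F, G, J}.
{C}⁺: C→EFG adds E, F, G; E→BJ adds B, J → {B, C, E, F, G, J}.
{E}⁺: E→BJ adds B, J; B→CEG adds C, G; J→CF adds F → {B, C, E, F, G, J}.
{J}⁺: J→CF adds C, F; C→EFG adds E, G; E→BJ adds B → {B, C, E, F, G, J}.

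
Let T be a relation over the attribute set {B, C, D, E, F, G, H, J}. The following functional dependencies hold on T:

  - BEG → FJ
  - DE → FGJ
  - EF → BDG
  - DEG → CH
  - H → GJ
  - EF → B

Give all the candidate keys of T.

Attribute E never appears on the right-hand side of any dependency, so E must belong to every candidate key.
{E}⁺ = {E}, which is not all of the schema, so we must add further attributes.
{D, E}⁺: DE→FGJ adds F, G, J; EF→BDG adds B; DEG→CH adds C, H → {B, C, D, E, F, G, H, J}.
{E, F}⁺: EF→BDG adds B, D, G; DEG→CH adds C, H; H→GJ adds J → {B, C, D, E, F, G, H, J}.
{B, E, G}⁺: BEG→FJ adds F, J; EF→BDG adds D; DEG→CH adds C, H → {B, C, D, E, F, G, H, J}.
{B, E, H}⁺: H→GJ adds G, J; BEG→FJ adds F; EF→BDG adds D; DEG→CH adds C → {B, C, D, E, F, G, H, J}.

(D, E), (E, F), (B, E, G), (B, E, H)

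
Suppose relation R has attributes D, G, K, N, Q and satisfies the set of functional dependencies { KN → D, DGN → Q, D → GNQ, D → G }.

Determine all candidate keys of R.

Attribute K never appears on the right-hand side of any dependency, so K must belong to every candidate key.
{K}⁺ = {K}, which is not all of the schema, so we must add further attributes.
{D, K}⁺: D→GNQ adds G, N, Q → {D, G, K, N, Q}.
{K, N}⁺: KN→D adds D; D→GNQ adds G, Q → {D, G, K, N, Q}.
Any other superkey contains one of these as a subset, so there are no further candidate keys.

{D, K}, {K, N}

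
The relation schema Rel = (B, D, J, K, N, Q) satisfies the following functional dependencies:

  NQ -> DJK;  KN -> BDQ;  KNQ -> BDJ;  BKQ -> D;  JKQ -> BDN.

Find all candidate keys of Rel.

KN; NQ; JKQ

{K, N}⁺: KN→BDQ adds B, D, Q; KNQ→BDJ adds J → {B, D, J, K, N, Q}. Minimal: {N}⁺ = {N}; {K}⁺ = {K} — none reach the full schema.
{N, Q}⁺: NQ→DJK adds D, J, K; KN→BDQ adds B → {B, D, J, K, N, Q}. Minimal: {Q}⁺ = {Q}; {N}⁺ = {N} — none reach the full schema.
{J, K, Q}⁺: JKQ→BDN adds B, D, N → {B, D, J, K, N, Q}. Minimal: {K, Q}⁺ = {K, Q}; {J, Q}⁺ = {J, Q}; {J, K}⁺ = {J, K} — none reach the full schema.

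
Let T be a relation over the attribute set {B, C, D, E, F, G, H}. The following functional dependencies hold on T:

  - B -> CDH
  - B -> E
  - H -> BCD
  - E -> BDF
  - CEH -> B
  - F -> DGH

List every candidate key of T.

{B}; {E}; {F}; {H}

{B}⁺: B→CDH adds C, D, H; B→E adds E; E→BDF adds F; F→DGH adds G → {B, C, D, E, F, G, H}.
{E}⁺: E→BDF adds B, D, F; F→DGH adds G, H; B→CDH adds C → {B, C, D, E, F, G, H}.
{F}⁺: F→DGH adds D, G, H; H→BCD adds B, C; B→E adds E → {B, C, D, E, F, G, H}.
{H}⁺: H→BCD adds B, C, D; B→E adds E; E→BDF adds F; F→DGH adds G → {B, C, D, E, F, G, H}.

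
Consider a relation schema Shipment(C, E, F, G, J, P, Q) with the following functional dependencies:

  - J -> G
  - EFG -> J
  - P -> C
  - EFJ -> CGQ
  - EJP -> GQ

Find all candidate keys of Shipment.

Attributes E, F, P never appear on any right-hand side, so every candidate key must contain {E, F, P}.
{E, F, P}⁺ = {C, E, F, P}, which is not all of the schema, so we must add further attributes.
{E, F, G, P}⁺: EFG→J adds J; P→C adds C; EFJ→CGQ adds Q → {C, E, F, G, J, P, Q}. Minimal: {F, G, P}⁺ = {C, F, G, P}; {E, G, P}⁺ = {C, E, G, P}; {E, F, P}⁺ = {C, E, F, P}; … — none reach the full schema.
{E, F, J, P}⁺: J→G adds G; P→C adds C; EFJ→CGQ adds Q → {C, E, F, G, J, P, Q}. Minimal: {F, J, P}⁺ = {C, F, G, J, P}; {E, J, P}⁺ = {C, E, G, J, P, Q}; {E, F, P}⁺ = {C, E, F, P}; … — none reach the full schema.
Any other superkey contains one of these as a subset, so there are no further candidate keys.

{E, F, G, P}; {E, F, J, P}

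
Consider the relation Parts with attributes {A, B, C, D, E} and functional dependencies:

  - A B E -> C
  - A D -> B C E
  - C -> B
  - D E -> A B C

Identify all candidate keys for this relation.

Attribute D never appears on the right-hand side of any dependency, so D must belong to every candidate key.
{D}⁺ = {D}, which is not all of the schema, so we must add further attributes.
{A, D}⁺: AD→BCE adds B, C, E → {A, B, C, D, E}. Minimal: {D}⁺ = {D}; {A}⁺ = {A} — none reach the full schema.
{D, E}⁺: DE→ABC adds A, B, C → {A, B, C, D, E}. Minimal: {E}⁺ = {E}; {D}⁺ = {D} — none reach the full schema.
Any other superkey contains one of these as a subset, so there are no further candidate keys.

(A, D); (D, E)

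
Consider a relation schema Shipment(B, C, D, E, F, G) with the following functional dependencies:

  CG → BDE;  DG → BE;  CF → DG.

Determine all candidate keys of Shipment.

CF

Attributes C, F never appear on any right-hand side, so every candidate key must contain {C, F}.
{C, F}⁺ = {B, C, D, E, F, G}, which is all of the schema, so {C, F} is the only candidate key.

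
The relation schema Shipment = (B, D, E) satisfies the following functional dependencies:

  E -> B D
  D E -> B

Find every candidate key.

{E}⁺: E→BD adds B, D → {B, D, E}.

{E}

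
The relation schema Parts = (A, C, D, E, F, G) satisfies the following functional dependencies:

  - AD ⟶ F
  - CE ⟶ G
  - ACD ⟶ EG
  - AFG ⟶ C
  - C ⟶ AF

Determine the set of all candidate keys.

Attribute D never appears on the right-hand side of any dependency, so D must belong to every candidate key.
{D}⁺ = {D}, which is not all of the schema, so we must add further attributes.
{C, D}⁺: C→AF adds A, F; ACD→EG adds E, G → {A, C, D, E, F, G}. Minimal: {D}⁺ = {D}; {C}⁺ = {A, C, F} — none reach the full schema.
{A, D, G}⁺: AD→F adds F; AFG→C adds C; ACD→EG adds E → {A, C, D, E, F, G}. Minimal: {D, G}⁺ = {D, G}; {A, G}⁺ = {A, G}; {A, D}⁺ = {A, D, F} — none reach the full schema.
Any other superkey contains one of these as a subset, so there are no further candidate keys.

{C, D}, {A, D, G}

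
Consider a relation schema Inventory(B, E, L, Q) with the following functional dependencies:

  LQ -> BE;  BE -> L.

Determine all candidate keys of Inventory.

(L, Q); (B, E, Q)

Attribute Q never appears on the right-hand side of any dependency, so Q must belong to every candidate key.
{Q}⁺ = {Q}, which is not all of the schema, so we must add further attributes.
{L, Q}⁺: LQ→BE adds B, E → {B, E, L, Q}. Minimal: {Q}⁺ = {Q}; {L}⁺ = {L} — none reach the full schema.
{B, E, Q}⁺: BE→L adds L → {B, E, L, Q}. Minimal: {E, Q}⁺ = {E, Q}; {B, Q}⁺ = {B, Q}; {B, E}⁺ = {B, E, L} — none reach the full schema.
Any other superkey contains one of these as a subset, so there are no further candidate keys.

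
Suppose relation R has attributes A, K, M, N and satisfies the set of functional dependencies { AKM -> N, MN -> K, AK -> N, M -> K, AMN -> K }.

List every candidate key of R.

{A, M}

Attributes A, M never appear on any right-hand side, so every candidate key must contain {A, M}.
{A, M}⁺ = {A, K, M, N}, which is all of the schema, so {A, M} is the only candidate key.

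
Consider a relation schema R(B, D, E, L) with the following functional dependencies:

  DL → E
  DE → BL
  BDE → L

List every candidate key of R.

Attribute D never appears on the right-hand side of any dependency, so D must belong to every candidate key.
{D}⁺ = {D}, which is not all of the schema, so we must add further attributes.
{D, E}⁺: DE→BL adds B, L → {B, D, E, L}. Minimal: {E}⁺ = {E}; {D}⁺ = {D} — none reach the full schema.
{D, L}⁺: DL→E adds E; DE→BL adds B → {B, D, E, L}. Minimal: {L}⁺ = {L}; {D}⁺ = {D} — none reach the full schema.
Any other superkey contains one of these as a subset, so there are no further candidate keys.

DE, DL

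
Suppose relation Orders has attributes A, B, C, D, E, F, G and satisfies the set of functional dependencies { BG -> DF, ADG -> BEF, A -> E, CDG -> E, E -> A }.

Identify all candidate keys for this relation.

BCG, CDG

Attributes C, G never appear on any right-hand side, so every candidate key must contain {C, G}.
{C, G}⁺ = {C, G}, which is not all of the schema, so we must add further attributes.
{B, C, G}⁺: BG→DF adds D, F; CDG→E adds E; E→A adds A → {A, B, C, D, E, F, G}. Minimal: {C, G}⁺ = {C, G}; {B, G}⁺ = {B, D, F, G}; {B, C}⁺ = {B, C} — none reach the full schema.
{C, D, G}⁺: CDG→E adds E; E→A adds A; ADG→BEF adds B, F → {A, B, C, D, E, F, G}. Minimal: {D, G}⁺ = {D, G}; {C, G}⁺ = {C, G}; {C, D}⁺ = {C, D} — none reach the full schema.
Any other superkey contains one of these as a subset, so there are no further candidate keys.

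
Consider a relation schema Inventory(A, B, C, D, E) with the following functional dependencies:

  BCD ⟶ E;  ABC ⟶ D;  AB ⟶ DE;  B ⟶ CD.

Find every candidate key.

{A, B}

Attributes A, B never appear on any right-hand side, so every candidate key must contain {A, B}.
{A, B}⁺ = {A, B, C, D, E}, which is all of the schema, so {A, B} is the only candidate key.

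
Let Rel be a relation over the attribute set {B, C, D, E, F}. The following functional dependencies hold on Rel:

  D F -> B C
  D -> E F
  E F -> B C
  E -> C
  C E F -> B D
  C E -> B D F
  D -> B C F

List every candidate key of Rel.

{D}⁺: D→EF adds E, F; EF→BC adds B, C → {B, C, D, E, F}.
{E}⁺: E→C adds C; CE→BDF adds B, D, F → {B, C, D, E, F}.
Any other superkey contains one of these as a subset, so there are no further candidate keys.

{D}; {E}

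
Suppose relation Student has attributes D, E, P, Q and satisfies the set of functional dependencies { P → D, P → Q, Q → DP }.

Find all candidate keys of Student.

Attribute E never appears on the right-hand side of any dependency, so E must belong to every candidate key.
{E}⁺ = {E}, which is not all of the schema, so we must add further attributes.
{E, P}⁺: P→D adds D; P→Q adds Q → {D, E, P, Q}. Minimal: {P}⁺ = {D, P, Q}; {E}⁺ = {E} — none reach the full schema.
{E, Q}⁺: Q→DP adds D, P → {D, E, P, Q}. Minimal: {Q}⁺ = {D, P, Q}; {E}⁺ = {E} — none reach the full schema.
Any other superkey contains one of these as a subset, so there are no further candidate keys.

{E, P}, {E, Q}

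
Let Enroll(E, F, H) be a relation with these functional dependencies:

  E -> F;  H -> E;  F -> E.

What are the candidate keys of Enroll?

{H}

{H}⁺: H→E adds E; E→F adds F → {E, F, H}.
No other minimal superkey exists.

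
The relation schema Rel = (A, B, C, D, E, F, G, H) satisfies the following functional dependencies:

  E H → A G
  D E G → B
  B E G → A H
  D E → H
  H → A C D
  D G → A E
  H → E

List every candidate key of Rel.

Attribute F never appears on the right-hand side of any dependency, so F must belong to every candidate key.
{F}⁺ = {F}, which is not all of the schema, so we must add further attributes.
{F, H}⁺: H→ACD adds A, C, D; H→E adds E; EH→AG adds G; DEG→B adds B → {A, B, C, D, E, F, G, H}. Minimal: {H}⁺ = {A, B, C, D, E, G, H}; {F}⁺ = {F} — none reach the full schema.
{D, E, F}⁺: DE→H adds H; H→ACD adds A, C; EH→AG adds G; DEG→B adds B → {A, B, C, D, E, F, G, H}. Minimal: {E, F}⁺ = {E, F}; {D, F}⁺ = {D, F}; {D, E}⁺ = {A, B, C, D, E, G, H} — none reach the full schema.
{D, F, G}⁺: DG→AE adds A, E; DEG→B adds B; BEG→AH adds H; H→ACD adds C → {A, B, C, D, E, F, G, H}. Minimal: {F, G}⁺ = {F, G}; {D, G}⁺ = {A, B, C, D, E, G, H}; {D, F}⁺ = {D, F} — none reach the full schema.
{B, E, F, G}⁺: BEG→AH adds A, H; H→ACD adds C, D → {A, B, C, D, E, F, G, H}. Minimal: {E, F, G}⁺ = {E, F, G}; {B, F, G}⁺ = {B, F, G}; {B, E, G}⁺ = {A, B, C, D, E, G, H}; … — none reach the full schema.

(F, H), (D, E, F), (D, F, G), (B, E, F, G)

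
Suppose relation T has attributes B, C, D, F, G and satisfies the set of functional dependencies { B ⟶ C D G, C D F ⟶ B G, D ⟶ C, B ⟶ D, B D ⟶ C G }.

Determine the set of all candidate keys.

Attribute F never appears on the right-hand side of any dependency, so F must belong to every candidate key.
{F}⁺ = {F}, which is not all of the schema, so we must add further attributes.
{B, F}⁺: B→CDG adds C, D, G → {B, C, D, F, G}.
{D, F}⁺: D→C adds C; CDF→BG adds B, G → {B, C, D, F, G}.

(B, F), (D, F)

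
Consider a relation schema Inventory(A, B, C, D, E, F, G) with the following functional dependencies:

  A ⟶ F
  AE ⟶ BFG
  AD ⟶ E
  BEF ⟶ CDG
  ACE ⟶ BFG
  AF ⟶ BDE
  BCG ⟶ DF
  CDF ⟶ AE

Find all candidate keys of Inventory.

{A}, {B, C, G}, {B, E, F}, {C, D, F}

{A}⁺: A→F adds F; AF→BDE adds B, D, E; AE→BFG adds G; BEF→CDG adds C → {A, B, C, D, E, F, G}.
{B, C, G}⁺: BCG→DF adds D, F; CDF→AE adds A, E → {A, B, C, D, E, F, G}.
{B, E, F}⁺: BEF→CDG adds C, D, G; CDF→AE adds A → {A, B, C, D, E, F, G}.
{C, D, F}⁺: CDF→AE adds A, E; AE→BFG adds B, G → {A, B, C, D, E, F, G}.
Any other superkey contains one of these as a subset, so there are no further candidate keys.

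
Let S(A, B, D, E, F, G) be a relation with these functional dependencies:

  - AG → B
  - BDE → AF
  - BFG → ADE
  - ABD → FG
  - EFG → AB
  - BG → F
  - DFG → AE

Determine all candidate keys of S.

{A, G}⁺: AG→B adds B; BG→F adds F; BFG→ADE adds D, E → {A, B, D, E, F, G}.
{B, G}⁺: BG→F adds F; BFG→ADE adds A, D, E → {A, B, D, E, F, G}.
{A, B, D}⁺: ABD→FG adds F, G; DFG→AE adds E → {A, B, D, E, F, G}.
{B, D, E}⁺: BDE→AF adds A, F; ABD→FG adds G → {A, B, D, E, F, G}.
{D, F, G}⁺: DFG→AE adds A, E; AG→B adds B → {A, B, D, E, F, G}.
{E, F, G}⁺: EFG→AB adds A, B; BFG→ADE adds D → {A, B, D, E, F, G}.

(A, G); (B, G); (A, B, D); (B, D, E); (D, F, G); (E, F, G)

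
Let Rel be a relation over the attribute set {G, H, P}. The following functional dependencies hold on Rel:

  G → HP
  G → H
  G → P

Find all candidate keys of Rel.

G

Attribute G never appears on the right-hand side of any dependency, so G must belong to every candidate key.
{G}⁺ = {G, H, P}, which is all of the schema, so {G} is the only candidate key.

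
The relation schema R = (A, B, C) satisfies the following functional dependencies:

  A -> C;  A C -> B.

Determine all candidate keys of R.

A

Attribute A never appears on the right-hand side of any dependency, so A must belong to every candidate key.
{A}⁺ = {A, B, C}, which is all of the schema, so {A} is the only candidate key.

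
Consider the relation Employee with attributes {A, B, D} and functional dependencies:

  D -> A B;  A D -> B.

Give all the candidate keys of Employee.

D

Attribute D never appears on the right-hand side of any dependency, so D must belong to every candidate key.
{D}⁺ = {A, B, D}, which is all of the schema, so {D} is the only candidate key.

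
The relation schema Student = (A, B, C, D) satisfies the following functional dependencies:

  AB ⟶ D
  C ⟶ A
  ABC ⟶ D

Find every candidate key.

{B, C}

{B, C}⁺: C→A adds A; ABC→D adds D → {A, B, C, D}. Minimal: {C}⁺ = {A, C}; {B}⁺ = {B} — none reach the full schema.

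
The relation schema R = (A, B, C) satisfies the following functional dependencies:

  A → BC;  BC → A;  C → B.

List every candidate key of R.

{A}; {C}

{A}⁺: A→BC adds B, C → {A, B, C}.
{C}⁺: C→B adds B; BC→A adds A → {A, B, C}.
Any other superkey contains one of these as a subset, so there are no further candidate keys.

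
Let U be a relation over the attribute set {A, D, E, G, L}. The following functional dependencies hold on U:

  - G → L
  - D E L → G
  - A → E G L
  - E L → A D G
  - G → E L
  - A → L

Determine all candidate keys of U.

A; G; EL

{A}⁺: A→EGL adds E, G, L; EL→ADG adds D → {A, D, E, G, L}.
{G}⁺: G→L adds L; G→EL adds E; EL→ADG adds A, D → {A, D, E, G, L}.
{E, L}⁺: EL→ADG adds A, D, G → {A, D, E, G, L}. Minimal: {L}⁺ = {L}; {E}⁺ = {E} — none reach the full schema.
Any other superkey contains one of these as a subset, so there are no further candidate keys.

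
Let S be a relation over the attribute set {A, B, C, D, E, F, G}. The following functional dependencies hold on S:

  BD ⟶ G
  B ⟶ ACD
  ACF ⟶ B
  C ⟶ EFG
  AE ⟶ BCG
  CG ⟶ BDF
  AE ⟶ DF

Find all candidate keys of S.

{B}⁺: B→ACD adds A, C, D; C→EFG adds E, F, G → {A, B, C, D, E, F, G}.
{C}⁺: C→EFG adds E, F, G; CG→BDF adds B, D; B→ACD adds A → {A, B, C, D, E, F, G}.
{A, E}⁺: AE→BCG adds B, C, G; CG→BDF adds D, F → {A, B, C, D, E, F, G}. Minimal: {E}⁺ = {E}; {A}⁺ = {A} — none reach the full schema.
Any other superkey contains one of these as a subset, so there are no further candidate keys.

{B}, {C}, {A, E}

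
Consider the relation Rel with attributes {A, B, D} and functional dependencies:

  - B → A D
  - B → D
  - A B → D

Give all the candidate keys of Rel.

{B}

Attribute B never appears on the right-hand side of any dependency, so B must belong to every candidate key.
{B}⁺ = {A, B, D}, which is all of the schema, so {B} is the only candidate key.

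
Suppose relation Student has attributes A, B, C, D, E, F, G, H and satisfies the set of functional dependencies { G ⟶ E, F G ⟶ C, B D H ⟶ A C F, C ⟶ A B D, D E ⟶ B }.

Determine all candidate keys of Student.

{C, G, H}; {D, G, H}; {F, G, H}

Attributes G, H never appear on any right-hand side, so every candidate key must contain {G, H}.
{G, H}⁺ = {E, G, H}, which is not all of the schema, so we must add further attributes.
{C, G, H}⁺: G→E adds E; C→ABD adds A, B, D; BDH→ACF adds F → {A, B, C, D, E, F, G, H}. Minimal: {G, H}⁺ = {E, G, H}; {C, H}⁺ = {A, B, C, D, F, H}; {C, G}⁺ = {A, B, C, D, E, G} — none reach the full schema.
{D, G, H}⁺: G→E adds E; DE→B adds B; BDH→ACF adds A, C, F → {A, B, C, D, E, F, G, H}. Minimal: {G, H}⁺ = {E, G, H}; {D, H}⁺ = {D, H}; {D, G}⁺ = {B, D, E, G} — none reach the full schema.
{F, G, H}⁺: G→E adds E; FG→C adds C; C→ABD adds A, B, D → {A, B, C, D, E, F, G, H}. Minimal: {G, H}⁺ = {E, G, H}; {F, H}⁺ = {F, H}; {F, G}⁺ = {A, B, C, D, E, F, G} — none reach the full schema.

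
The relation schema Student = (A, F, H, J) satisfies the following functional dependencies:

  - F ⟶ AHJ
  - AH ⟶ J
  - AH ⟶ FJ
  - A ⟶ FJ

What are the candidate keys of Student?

(A); (F)

{A}⁺: A→FJ adds F, J; F→AHJ adds H → {A, F, H, J}.
{F}⁺: F→AHJ adds A, H, J → {A, F, H, J}.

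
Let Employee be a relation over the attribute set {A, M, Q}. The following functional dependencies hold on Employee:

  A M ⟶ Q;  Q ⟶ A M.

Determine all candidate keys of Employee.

{Q}⁺: Q→AM adds A, M → {A, M, Q}.
{A, M}⁺: AM→Q adds Q → {A, M, Q}. Minimal: {M}⁺ = {M}; {A}⁺ = {A} — none reach the full schema.
Any other superkey contains one of these as a subset, so there are no further candidate keys.

{Q}; {A, M}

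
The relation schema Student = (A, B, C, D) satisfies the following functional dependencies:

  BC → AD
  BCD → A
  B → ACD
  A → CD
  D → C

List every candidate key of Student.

Attribute B never appears on the right-hand side of any dependency, so B must belong to every candidate key.
{B}⁺ = {A, B, C, D}, which is all of the schema, so {B} is the only candidate key.

{B}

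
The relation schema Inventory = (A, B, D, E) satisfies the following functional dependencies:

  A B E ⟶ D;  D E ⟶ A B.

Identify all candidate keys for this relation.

Attribute E never appears on the right-hand side of any dependency, so E must belong to every candidate key.
{E}⁺ = {E}, which is not all of the schema, so we must add further attributes.
{D, E}⁺: DE→AB adds A, B → {A, B, D, E}. Minimal: {E}⁺ = {E}; {D}⁺ = {D} — none reach the full schema.
{A, B, E}⁺: ABE→D adds D → {A, B, D, E}. Minimal: {B, E}⁺ = {B, E}; {A, E}⁺ = {A, E}; {A, B}⁺ = {A, B} — none reach the full schema.
Any other superkey contains one of these as a subset, so there are no further candidate keys.

{D, E}, {A, B, E}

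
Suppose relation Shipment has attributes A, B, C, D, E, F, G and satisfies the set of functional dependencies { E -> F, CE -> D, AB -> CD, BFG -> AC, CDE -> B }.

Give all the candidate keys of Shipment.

(B, E, G), (C, E, G)

Attributes E, G never appear on any right-hand side, so every candidate key must contain {E, G}.
{E, G}⁺ = {E, F, G}, which is not all of the schema, so we must add further attributes.
{B, E, G}⁺: E→F adds F; BFG→AC adds A, C; CE→D adds D → {A, B, C, D, E, F, G}. Minimal: {E, G}⁺ = {E, F, G}; {B, G}⁺ = {B, G}; {B, E}⁺ = {B, E, F} — none reach the full schema.
{C, E, G}⁺: E→F adds F; CE→D adds D; CDE→B adds B; BFG→AC adds A → {A, B, C, D, E, F, G}. Minimal: {E, G}⁺ = {E, F, G}; {C, G}⁺ = {C, G}; {C, E}⁺ = {B, C, D, E, F} — none reach the full schema.
Any other superkey contains one of these as a subset, so there are no further candidate keys.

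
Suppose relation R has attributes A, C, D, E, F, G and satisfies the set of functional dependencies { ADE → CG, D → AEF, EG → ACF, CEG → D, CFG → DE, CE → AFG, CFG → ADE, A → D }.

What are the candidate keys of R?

A, D, CE, EG, CFG

{A}⁺: A→D adds D; D→AEF adds E, F; ADE→CG adds C, G → {A, C, D, E, F, G}.
{D}⁺: D→AEF adds A, E, F; ADE→CG adds C, G → {A, C, D, E, F, G}.
{C, E}⁺: CE→AFG adds A, F, G; CFG→ADE adds D → {A, C, D, E, F, G}.
{E, G}⁺: EG→ACF adds A, C, F; CEG→D adds D → {A, C, D, E, F, G}.
{C, F, G}⁺: CFG→DE adds D, E; CE→AFG adds A → {A, C, D, E, F, G}.
Any other superkey contains one of these as a subset, so there are no further candidate keys.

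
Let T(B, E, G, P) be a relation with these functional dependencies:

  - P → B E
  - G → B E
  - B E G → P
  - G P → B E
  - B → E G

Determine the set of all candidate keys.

{B}⁺: B→EG adds E, G; BEG→P adds P → {B, E, G, P}.
{G}⁺: G→BE adds B, E; BEG→P adds P → {B, E, G, P}.
{P}⁺: P→BE adds B, E; B→EG adds G → {B, E, G, P}.
Any other superkey contains one of these as a subset, so there are no further candidate keys.

(B); (G); (P)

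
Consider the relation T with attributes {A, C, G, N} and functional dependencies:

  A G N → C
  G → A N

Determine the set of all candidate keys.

Attribute G never appears on the right-hand side of any dependency, so G must belong to every candidate key.
{G}⁺ = {A, C, G, N}, which is all of the schema, so {G} is the only candidate key.

{G}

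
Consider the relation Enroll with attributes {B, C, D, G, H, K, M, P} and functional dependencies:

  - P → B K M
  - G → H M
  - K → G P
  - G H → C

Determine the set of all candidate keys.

(D, K); (D, P)

Attribute D never appears on the right-hand side of any dependency, so D must belong to every candidate key.
{D}⁺ = {D}, which is not all of the schema, so we must add further attributes.
{D, K}⁺: K→GP adds G, P; P→BKM adds B, M; G→HM adds H; GH→C adds C → {B, C, D, G, H, K, M, P}. Minimal: {K}⁺ = {B, C, G, H, K, M, P}; {D}⁺ = {D} — none reach the full schema.
{D, P}⁺: P→BKM adds B, K, M; K→GP adds G; G→HM adds H; GH→C adds C → {B, C, D, G, H, K, M, P}. Minimal: {P}⁺ = {B, C, G, H, K, M, P}; {D}⁺ = {D} — none reach the full schema.
Any other superkey contains one of these as a subset, so there are no further candidate keys.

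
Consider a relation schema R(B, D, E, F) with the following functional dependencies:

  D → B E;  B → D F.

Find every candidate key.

{B}⁺: B→DF adds D, F; D→BE adds E → {B, D, E, F}.
{D}⁺: D→BE adds B, E; B→DF adds F → {B, D, E, F}.
Any other superkey contains one of these as a subset, so there are no further candidate keys.

(B); (D)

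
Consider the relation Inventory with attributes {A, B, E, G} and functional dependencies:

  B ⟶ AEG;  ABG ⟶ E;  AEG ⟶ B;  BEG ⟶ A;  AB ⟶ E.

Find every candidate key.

B; AEG

{B}⁺: B→AEG adds A, E, G → {A, B, E, G}.
{A, E, G}⁺: AEG→B adds B → {A, B, E, G}. Minimal: {E, G}⁺ = {E, G}; {A, G}⁺ = {A, G}; {A, E}⁺ = {A, E} — none reach the full schema.
Any other superkey contains one of these as a subset, so there are no further candidate keys.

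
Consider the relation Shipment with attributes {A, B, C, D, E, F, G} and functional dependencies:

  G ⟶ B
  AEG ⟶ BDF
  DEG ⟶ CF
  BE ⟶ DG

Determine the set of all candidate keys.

Attributes A, E never appear on any right-hand side, so every candidate key must contain {A, E}.
{A, E}⁺ = {A, E}, which is not all of the schema, so we must add further attributes.
{A, B, E}⁺: BE→DG adds D, G; AEG→BDF adds F; DEG→CF adds C → {A, B, C, D, E, F, G}.
{A, E, G}⁺: G→B adds B; AEG→BDF adds D, F; DEG→CF adds C → {A, B, C, D, E, F, G}.
Any other superkey contains one of these as a subset, so there are no further candidate keys.

ABE, AEG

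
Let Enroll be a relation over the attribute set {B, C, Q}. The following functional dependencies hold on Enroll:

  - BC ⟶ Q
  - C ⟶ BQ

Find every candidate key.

Attribute C never appears on the right-hand side of any dependency, so C must belong to every candidate key.
{C}⁺ = {B, C, Q}, which is all of the schema, so {C} is the only candidate key.

C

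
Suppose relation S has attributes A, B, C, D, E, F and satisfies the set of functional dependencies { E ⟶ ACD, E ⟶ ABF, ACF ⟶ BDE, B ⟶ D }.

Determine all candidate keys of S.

{E}⁺: E→ACD adds A, C, D; E→ABF adds B, F → {A, B, C, D, E, F}.
{A, C, F}⁺: ACF→BDE adds B, D, E → {A, B, C, D, E, F}.

(E); (A, C, F)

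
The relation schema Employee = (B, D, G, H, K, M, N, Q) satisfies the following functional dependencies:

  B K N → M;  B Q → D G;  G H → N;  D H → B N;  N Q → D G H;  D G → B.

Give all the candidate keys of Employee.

{K, N, Q}; {B, H, K, Q}; {D, H, K, Q}; {G, H, K, Q}

{K, N, Q}⁺: NQ→DGH adds D, G, H; DG→B adds B; BKN→M adds M → {B, D, G, H, K, M, N, Q}. Minimal: {N, Q}⁺ = {B, D, G, H, N, Q}; {K, Q}⁺ = {K, Q}; {K, N}⁺ = {K, N} — none reach the full schema.
{B, H, K, Q}⁺: BQ→DG adds D, G; GH→N adds N; BKN→M adds M → {B, D, G, H, K, M, N, Q}. Minimal: {H, K, Q}⁺ = {H, K, Q}; {B, K, Q}⁺ = {B, D, G, K, Q}; {B, H, Q}⁺ = {B, D, G, H, N, Q}; … — none reach the full schema.
{D, H, K, Q}⁺: DH→BN adds B, N; NQ→DGH adds G; BKN→M adds M → {B, D, G, H, K, M, N, Q}. Minimal: {H, K, Q}⁺ = {H, K, Q}; {D, K, Q}⁺ = {D, K, Q}; {D, H, Q}⁺ = {B, D, G, H, N, Q}; … — none reach the full schema.
{G, H, K, Q}⁺: GH→N adds N; NQ→DGH adds D; DG→B adds B; BKN→M adds M → {B, D, G, H, K, M, N, Q}. Minimal: {H, K, Q}⁺ = {H, K, Q}; {G, K, Q}⁺ = {G, K, Q}; {G, H, Q}⁺ = {B, D, G, H, N, Q}; … — none reach the full schema.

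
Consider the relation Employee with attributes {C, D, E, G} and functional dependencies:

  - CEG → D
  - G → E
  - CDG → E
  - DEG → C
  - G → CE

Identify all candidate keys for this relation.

{G}⁺: G→E adds E; G→CE adds C; CEG→D adds D → {C, D, E, G}.
No other minimal superkey exists.

{G}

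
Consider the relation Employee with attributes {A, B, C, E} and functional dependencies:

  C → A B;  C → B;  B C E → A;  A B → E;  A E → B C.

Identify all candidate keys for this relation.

{C}; {A, B}; {A, E}

{C}⁺: C→AB adds A, B; AB→E adds E → {A, B, C, E}.
{A, B}⁺: AB→E adds E; AE→BC adds C → {A, B, C, E}. Minimal: {B}⁺ = {B}; {A}⁺ = {A} — none reach the full schema.
{A, E}⁺: AE→BC adds B, C → {A, B, C, E}. Minimal: {E}⁺ = {E}; {A}⁺ = {A} — none reach the full schema.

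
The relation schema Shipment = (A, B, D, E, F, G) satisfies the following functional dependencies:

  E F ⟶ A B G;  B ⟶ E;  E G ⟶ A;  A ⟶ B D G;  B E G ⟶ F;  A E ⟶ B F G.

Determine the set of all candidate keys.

{A}⁺: A→BDG adds B, D, G; B→E adds E; BEG→F adds F → {A, B, D, E, F, G}.
{B, F}⁺: B→E adds E; EF→ABG adds A, G; A→BDG adds D → {A, B, D, E, F, G}. Minimal: {F}⁺ = {F}; {B}⁺ = {B, E} — none reach the full schema.
{B, G}⁺: B→E adds E; EG→A adds A; A→BDG adds D; BEG→F adds F → {A, B, D, E, F, G}. Minimal: {G}⁺ = {G}; {B}⁺ = {B, E} — none reach the full schema.
{E, F}⁺: EF→ABG adds A, B, G; A→BDG adds D → {A, B, D, E, F, G}. Minimal: {F}⁺ = {F}; {E}⁺ = {E} — none reach the full schema.
{E, G}⁺: EG→A adds A; A→BDG adds B, D; BEG→F adds F → {A, B, D, E, F, G}. Minimal: {G}⁺ = {G}; {E}⁺ = {E} — none reach the full schema.
Any other superkey contains one of these as a subset, so there are no further candidate keys.

{A}; {B, F}; {B, G}; {E, F}; {E, G}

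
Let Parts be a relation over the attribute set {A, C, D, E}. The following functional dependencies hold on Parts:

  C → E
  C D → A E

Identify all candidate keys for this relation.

Attributes C, D never appear on any right-hand side, so every candidate key must contain {C, D}.
{C, D}⁺ = {A, C, D, E}, which is all of the schema, so {C, D} is the only candidate key.

(C, D)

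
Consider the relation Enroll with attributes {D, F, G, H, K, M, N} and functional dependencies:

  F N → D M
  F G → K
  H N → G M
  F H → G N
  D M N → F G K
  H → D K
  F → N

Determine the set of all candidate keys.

Attribute H never appears on the right-hand side of any dependency, so H must belong to every candidate key.
{H}⁺ = {D, H, K}, which is not all of the schema, so we must add further attributes.
{F, H}⁺: FH→GN adds G, N; H→DK adds D, K; FN→DM adds M → {D, F, G, H, K, M, N}. Minimal: {H}⁺ = {D, H, K}; {F}⁺ = {D, F, G, K, M, N} — none reach the full schema.
{H, N}⁺: HN→GM adds G, M; H→DK adds D, K; DMN→FGK adds F → {D, F, G, H, K, M, N}. Minimal: {N}⁺ = {N}; {H}⁺ = {D, H, K} — none reach the full schema.
Any other superkey contains one of these as a subset, so there are no further candidate keys.

FH, HN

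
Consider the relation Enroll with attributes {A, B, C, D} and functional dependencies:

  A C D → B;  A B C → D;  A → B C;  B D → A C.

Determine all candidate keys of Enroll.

(A); (B, D)

{A}⁺: A→BC adds B, C; ABC→D adds D → {A, B, C, D}.
{B, D}⁺: BD→AC adds A, C → {A, B, C, D}. Minimal: {D}⁺ = {D}; {B}⁺ = {B} — none reach the full schema.
Any other superkey contains one of these as a subset, so there are no further candidate keys.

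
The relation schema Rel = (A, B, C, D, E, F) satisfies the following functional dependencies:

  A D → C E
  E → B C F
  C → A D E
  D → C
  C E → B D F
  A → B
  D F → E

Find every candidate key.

{C}⁺: C→ADE adds A, D, E; CE→BDF adds B, F → {A, B, C, D, E, F}.
{D}⁺: D→C adds C; C→ADE adds A, E; CE→BDF adds B, F → {A, B, C, D, E, F}.
{E}⁺: E→BCF adds B, C, F; C→ADE adds A, D → {A, B, C, D, E, F}.

{C}, {D}, {E}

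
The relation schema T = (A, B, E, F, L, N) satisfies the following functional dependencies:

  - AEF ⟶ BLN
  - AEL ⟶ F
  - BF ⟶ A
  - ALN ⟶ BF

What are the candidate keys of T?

Attribute E never appears on the right-hand side of any dependency, so E must belong to every candidate key.
{E}⁺ = {E}, which is not all of the schema, so we must add further attributes.
{A, E, F}⁺: AEF→BLN adds B, L, N → {A, B, E, F, L, N}. Minimal: {E, F}⁺ = {E, F}; {A, F}⁺ = {A, F}; {A, E}⁺ = {A, E} — none reach the full schema.
{A, E, L}⁺: AEL→F adds F; AEF→BLN adds B, N → {A, B, E, F, L, N}. Minimal: {E, L}⁺ = {E, L}; {A, L}⁺ = {A, L}; {A, E}⁺ = {A, E} — none reach the full schema.
{B, E, F}⁺: BF→A adds A; AEF→BLN adds L, N → {A, B, E, F, L, N}. Minimal: {E, F}⁺ = {E, F}; {B, F}⁺ = {A, B, F}; {B, E}⁺ = {B, E} — none reach the full schema.

{A, E, F}, {A, E, L}, {B, E, F}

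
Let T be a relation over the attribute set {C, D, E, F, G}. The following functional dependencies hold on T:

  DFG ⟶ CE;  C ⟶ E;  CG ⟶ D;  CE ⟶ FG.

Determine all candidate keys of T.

{C}⁺: C→E adds E; CE→FG adds F, G; CG→D adds D → {C, D, E, F, G}.
{D, F, G}⁺: DFG→CE adds C, E → {C, D, E, F, G}. Minimal: {F, G}⁺ = {F, G}; {D, G}⁺ = {D, G}; {D, F}⁺ = {D, F} — none reach the full schema.

{C}; {D, F, G}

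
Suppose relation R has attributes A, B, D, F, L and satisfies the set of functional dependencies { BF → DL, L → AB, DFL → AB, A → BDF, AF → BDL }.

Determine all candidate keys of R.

{A}; {L}; {B, F}

{A}⁺: A→BDF adds B, D, F; AF→BDL adds L → {A, B, D, F, L}.
{L}⁺: L→AB adds A, B; A→BDF adds D, F → {A, B, D, F, L}.
{B, F}⁺: BF→DL adds D, L; L→AB adds A → {A, B, D, F, L}. Minimal: {F}⁺ = {F}; {B}⁺ = {B} — none reach the full schema.
Any other superkey contains one of these as a subset, so there are no further candidate keys.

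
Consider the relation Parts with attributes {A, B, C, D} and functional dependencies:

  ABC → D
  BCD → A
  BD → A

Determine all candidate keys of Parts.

Attributes B, C never appear on any right-hand side, so every candidate key must contain {B, C}.
{B, C}⁺ = {B, C}, which is not all of the schema, so we must add further attributes.
{A, B, C}⁺: ABC→D adds D → {A, B, C, D}. Minimal: {B, C}⁺ = {B, C}; {A, C}⁺ = {A, C}; {A, B}⁺ = {A, B} — none reach the full schema.
{B, C, D}⁺: BCD→A adds A → {A, B, C, D}. Minimal: {C, D}⁺ = {C, D}; {B, D}⁺ = {A, B, D}; {B, C}⁺ = {B, C} — none reach the full schema.
Any other superkey contains one of these as a subset, so there are no further candidate keys.

{A, B, C}, {B, C, D}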